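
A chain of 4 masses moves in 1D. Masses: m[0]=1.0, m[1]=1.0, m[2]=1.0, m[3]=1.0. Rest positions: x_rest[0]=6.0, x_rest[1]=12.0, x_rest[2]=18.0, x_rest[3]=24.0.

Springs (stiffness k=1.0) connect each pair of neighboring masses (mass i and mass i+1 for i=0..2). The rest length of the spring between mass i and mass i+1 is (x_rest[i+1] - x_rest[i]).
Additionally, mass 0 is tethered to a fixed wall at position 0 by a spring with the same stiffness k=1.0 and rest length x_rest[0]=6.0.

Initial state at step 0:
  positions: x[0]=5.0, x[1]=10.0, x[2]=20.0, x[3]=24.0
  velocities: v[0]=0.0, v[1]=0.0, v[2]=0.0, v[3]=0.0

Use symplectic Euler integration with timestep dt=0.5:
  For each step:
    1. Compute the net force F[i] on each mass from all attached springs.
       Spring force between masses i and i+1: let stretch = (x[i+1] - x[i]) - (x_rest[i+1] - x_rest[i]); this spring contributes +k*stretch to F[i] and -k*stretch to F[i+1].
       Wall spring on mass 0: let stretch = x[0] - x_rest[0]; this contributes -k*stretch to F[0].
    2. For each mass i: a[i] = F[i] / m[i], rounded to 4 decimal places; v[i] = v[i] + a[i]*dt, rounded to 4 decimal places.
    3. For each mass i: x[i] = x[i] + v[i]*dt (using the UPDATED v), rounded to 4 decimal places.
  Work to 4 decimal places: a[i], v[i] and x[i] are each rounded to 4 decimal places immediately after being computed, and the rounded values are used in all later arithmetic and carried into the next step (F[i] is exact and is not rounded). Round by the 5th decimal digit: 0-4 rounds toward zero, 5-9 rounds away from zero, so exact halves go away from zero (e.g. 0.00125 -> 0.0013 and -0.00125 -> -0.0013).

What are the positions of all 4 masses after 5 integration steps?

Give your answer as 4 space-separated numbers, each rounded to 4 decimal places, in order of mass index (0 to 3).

Answer: 7.9532 11.9171 18.5284 22.9727

Derivation:
Step 0: x=[5.0000 10.0000 20.0000 24.0000] v=[0.0000 0.0000 0.0000 0.0000]
Step 1: x=[5.0000 11.2500 18.5000 24.5000] v=[0.0000 2.5000 -3.0000 1.0000]
Step 2: x=[5.3125 12.7500 16.6875 25.0000] v=[0.6250 3.0000 -3.6250 1.0000]
Step 3: x=[6.1563 13.3750 15.9688 24.9219] v=[1.6875 1.2500 -1.4375 -0.1563]
Step 4: x=[7.2657 12.8438 16.8399 24.1055] v=[2.2187 -1.0625 1.7422 -1.6329]
Step 5: x=[7.9532 11.9171 18.5284 22.9727] v=[1.3749 -1.8535 3.3770 -2.2657]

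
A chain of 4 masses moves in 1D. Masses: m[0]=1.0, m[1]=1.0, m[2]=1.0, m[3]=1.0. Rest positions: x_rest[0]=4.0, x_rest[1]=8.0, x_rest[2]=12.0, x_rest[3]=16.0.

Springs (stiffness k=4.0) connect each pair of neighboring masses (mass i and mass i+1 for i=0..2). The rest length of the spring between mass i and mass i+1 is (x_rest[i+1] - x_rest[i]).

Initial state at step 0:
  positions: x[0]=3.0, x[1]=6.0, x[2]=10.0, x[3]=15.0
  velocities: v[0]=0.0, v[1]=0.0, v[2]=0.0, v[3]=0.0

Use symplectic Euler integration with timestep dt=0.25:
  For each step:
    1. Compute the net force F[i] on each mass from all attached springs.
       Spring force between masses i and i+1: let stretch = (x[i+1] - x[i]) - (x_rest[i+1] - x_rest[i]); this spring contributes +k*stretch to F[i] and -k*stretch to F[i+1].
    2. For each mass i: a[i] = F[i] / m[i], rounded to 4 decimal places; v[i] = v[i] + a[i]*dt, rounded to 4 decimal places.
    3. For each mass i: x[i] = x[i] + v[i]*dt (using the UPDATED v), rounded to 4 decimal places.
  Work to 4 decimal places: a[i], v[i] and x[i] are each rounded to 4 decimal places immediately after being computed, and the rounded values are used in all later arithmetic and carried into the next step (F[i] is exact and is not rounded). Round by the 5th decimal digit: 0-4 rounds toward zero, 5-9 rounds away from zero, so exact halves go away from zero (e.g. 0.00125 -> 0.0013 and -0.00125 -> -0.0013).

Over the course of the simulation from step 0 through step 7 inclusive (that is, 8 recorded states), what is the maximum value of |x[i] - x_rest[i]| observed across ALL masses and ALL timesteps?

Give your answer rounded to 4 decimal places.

Answer: 2.0312

Derivation:
Step 0: x=[3.0000 6.0000 10.0000 15.0000] v=[0.0000 0.0000 0.0000 0.0000]
Step 1: x=[2.7500 6.2500 10.2500 14.7500] v=[-1.0000 1.0000 1.0000 -1.0000]
Step 2: x=[2.3750 6.6250 10.6250 14.3750] v=[-1.5000 1.5000 1.5000 -1.5000]
Step 3: x=[2.0625 6.9375 10.9375 14.0625] v=[-1.2500 1.2500 1.2500 -1.2500]
Step 4: x=[1.9688 7.0313 11.0313 13.9688] v=[-0.3750 0.3750 0.3750 -0.3750]
Step 5: x=[2.1407 6.8594 10.8594 14.1407] v=[0.6875 -0.6875 -0.6875 0.6875]
Step 6: x=[2.4923 6.5079 10.5079 14.4923] v=[1.4062 -1.4062 -1.4062 1.4062]
Step 7: x=[2.8478 6.1525 10.1525 14.8478] v=[1.4218 -1.4218 -1.4218 1.4218]
Max displacement = 2.0312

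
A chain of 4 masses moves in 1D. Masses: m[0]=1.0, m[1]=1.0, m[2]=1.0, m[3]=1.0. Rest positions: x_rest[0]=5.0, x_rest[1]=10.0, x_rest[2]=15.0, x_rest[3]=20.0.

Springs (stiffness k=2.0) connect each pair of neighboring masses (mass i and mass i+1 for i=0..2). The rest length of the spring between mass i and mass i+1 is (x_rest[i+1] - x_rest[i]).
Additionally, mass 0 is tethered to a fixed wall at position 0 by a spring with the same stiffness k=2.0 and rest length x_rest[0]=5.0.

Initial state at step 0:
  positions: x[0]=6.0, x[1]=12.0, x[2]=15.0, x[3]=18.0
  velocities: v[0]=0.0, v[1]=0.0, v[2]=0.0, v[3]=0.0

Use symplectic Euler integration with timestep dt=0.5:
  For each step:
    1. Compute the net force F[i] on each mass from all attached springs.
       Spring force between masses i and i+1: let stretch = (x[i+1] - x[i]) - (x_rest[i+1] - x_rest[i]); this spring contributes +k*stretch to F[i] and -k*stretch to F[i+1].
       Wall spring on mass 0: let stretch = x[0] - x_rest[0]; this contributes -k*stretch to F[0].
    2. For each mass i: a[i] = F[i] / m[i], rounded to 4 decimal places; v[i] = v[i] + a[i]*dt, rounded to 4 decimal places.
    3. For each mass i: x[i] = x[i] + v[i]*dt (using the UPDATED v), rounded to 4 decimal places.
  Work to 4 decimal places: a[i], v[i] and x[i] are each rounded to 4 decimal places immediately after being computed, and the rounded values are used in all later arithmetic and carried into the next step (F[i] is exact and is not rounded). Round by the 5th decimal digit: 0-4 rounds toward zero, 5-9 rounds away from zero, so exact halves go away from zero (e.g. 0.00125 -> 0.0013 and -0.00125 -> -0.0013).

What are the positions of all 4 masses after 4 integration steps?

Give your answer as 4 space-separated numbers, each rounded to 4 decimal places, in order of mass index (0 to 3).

Answer: 2.7500 8.6250 14.8125 21.6875

Derivation:
Step 0: x=[6.0000 12.0000 15.0000 18.0000] v=[0.0000 0.0000 0.0000 0.0000]
Step 1: x=[6.0000 10.5000 15.0000 19.0000] v=[0.0000 -3.0000 0.0000 2.0000]
Step 2: x=[5.2500 9.0000 14.7500 20.5000] v=[-1.5000 -3.0000 -0.5000 3.0000]
Step 3: x=[3.7500 8.5000 14.5000 21.6250] v=[-3.0000 -1.0000 -0.5000 2.2500]
Step 4: x=[2.7500 8.6250 14.8125 21.6875] v=[-2.0000 0.2500 0.6250 0.1250]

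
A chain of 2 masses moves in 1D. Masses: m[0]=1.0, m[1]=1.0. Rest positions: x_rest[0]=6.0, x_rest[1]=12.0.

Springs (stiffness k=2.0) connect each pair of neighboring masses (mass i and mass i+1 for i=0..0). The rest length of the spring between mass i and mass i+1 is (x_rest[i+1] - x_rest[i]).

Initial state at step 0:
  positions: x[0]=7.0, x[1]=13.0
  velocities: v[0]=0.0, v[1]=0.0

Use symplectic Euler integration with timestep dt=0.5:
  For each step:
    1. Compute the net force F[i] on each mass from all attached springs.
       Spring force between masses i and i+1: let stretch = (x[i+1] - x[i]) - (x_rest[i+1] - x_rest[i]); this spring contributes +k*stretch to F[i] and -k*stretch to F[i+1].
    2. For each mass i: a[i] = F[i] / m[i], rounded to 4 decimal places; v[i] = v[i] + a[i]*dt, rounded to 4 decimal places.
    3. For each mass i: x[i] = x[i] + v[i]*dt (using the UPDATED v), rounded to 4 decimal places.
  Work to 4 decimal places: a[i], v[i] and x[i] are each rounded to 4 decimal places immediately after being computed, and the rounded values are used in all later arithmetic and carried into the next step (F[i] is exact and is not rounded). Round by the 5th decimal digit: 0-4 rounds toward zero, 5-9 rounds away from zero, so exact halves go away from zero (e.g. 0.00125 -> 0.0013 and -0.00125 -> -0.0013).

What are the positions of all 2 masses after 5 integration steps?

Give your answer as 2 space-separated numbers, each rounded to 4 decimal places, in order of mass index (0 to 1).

Answer: 7.0000 13.0000

Derivation:
Step 0: x=[7.0000 13.0000] v=[0.0000 0.0000]
Step 1: x=[7.0000 13.0000] v=[0.0000 0.0000]
Step 2: x=[7.0000 13.0000] v=[0.0000 0.0000]
Step 3: x=[7.0000 13.0000] v=[0.0000 0.0000]
Step 4: x=[7.0000 13.0000] v=[0.0000 0.0000]
Step 5: x=[7.0000 13.0000] v=[0.0000 0.0000]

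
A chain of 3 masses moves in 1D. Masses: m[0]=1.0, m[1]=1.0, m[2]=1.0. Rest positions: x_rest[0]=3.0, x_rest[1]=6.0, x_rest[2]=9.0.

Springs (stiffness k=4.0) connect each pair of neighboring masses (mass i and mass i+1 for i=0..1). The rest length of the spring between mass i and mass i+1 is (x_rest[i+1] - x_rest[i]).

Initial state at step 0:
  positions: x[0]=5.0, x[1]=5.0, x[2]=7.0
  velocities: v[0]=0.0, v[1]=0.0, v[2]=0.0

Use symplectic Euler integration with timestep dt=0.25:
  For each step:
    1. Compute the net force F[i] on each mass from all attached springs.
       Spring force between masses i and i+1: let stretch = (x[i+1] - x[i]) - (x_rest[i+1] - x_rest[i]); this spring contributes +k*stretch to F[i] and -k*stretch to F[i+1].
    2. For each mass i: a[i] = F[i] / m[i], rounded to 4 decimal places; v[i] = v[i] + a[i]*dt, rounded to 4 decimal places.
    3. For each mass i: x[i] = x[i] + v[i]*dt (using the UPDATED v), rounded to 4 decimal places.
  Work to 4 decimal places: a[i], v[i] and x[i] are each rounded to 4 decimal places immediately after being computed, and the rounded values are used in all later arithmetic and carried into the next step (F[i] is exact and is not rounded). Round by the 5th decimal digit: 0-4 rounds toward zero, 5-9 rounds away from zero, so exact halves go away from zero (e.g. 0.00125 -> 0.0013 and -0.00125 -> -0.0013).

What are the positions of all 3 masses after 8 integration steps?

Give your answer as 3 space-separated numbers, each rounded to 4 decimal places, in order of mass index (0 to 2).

Answer: 1.9186 5.4904 9.5912

Derivation:
Step 0: x=[5.0000 5.0000 7.0000] v=[0.0000 0.0000 0.0000]
Step 1: x=[4.2500 5.5000 7.2500] v=[-3.0000 2.0000 1.0000]
Step 2: x=[3.0625 6.1250 7.8125] v=[-4.7500 2.5000 2.2500]
Step 3: x=[1.8906 6.4063 8.7031] v=[-4.6875 1.1250 3.5625]
Step 4: x=[1.0977 6.1328 9.7695] v=[-3.1718 -1.0939 4.2657]
Step 5: x=[0.8135 5.5097 10.6768] v=[-1.1367 -2.4923 3.6290]
Step 6: x=[0.9534 5.0044 11.0423] v=[0.5595 -2.0214 1.4619]
Step 7: x=[1.3560 4.9958 10.6483] v=[1.6105 -0.0345 -1.5760]
Step 8: x=[1.9186 5.4904 9.5912] v=[2.2503 1.9782 -4.2285]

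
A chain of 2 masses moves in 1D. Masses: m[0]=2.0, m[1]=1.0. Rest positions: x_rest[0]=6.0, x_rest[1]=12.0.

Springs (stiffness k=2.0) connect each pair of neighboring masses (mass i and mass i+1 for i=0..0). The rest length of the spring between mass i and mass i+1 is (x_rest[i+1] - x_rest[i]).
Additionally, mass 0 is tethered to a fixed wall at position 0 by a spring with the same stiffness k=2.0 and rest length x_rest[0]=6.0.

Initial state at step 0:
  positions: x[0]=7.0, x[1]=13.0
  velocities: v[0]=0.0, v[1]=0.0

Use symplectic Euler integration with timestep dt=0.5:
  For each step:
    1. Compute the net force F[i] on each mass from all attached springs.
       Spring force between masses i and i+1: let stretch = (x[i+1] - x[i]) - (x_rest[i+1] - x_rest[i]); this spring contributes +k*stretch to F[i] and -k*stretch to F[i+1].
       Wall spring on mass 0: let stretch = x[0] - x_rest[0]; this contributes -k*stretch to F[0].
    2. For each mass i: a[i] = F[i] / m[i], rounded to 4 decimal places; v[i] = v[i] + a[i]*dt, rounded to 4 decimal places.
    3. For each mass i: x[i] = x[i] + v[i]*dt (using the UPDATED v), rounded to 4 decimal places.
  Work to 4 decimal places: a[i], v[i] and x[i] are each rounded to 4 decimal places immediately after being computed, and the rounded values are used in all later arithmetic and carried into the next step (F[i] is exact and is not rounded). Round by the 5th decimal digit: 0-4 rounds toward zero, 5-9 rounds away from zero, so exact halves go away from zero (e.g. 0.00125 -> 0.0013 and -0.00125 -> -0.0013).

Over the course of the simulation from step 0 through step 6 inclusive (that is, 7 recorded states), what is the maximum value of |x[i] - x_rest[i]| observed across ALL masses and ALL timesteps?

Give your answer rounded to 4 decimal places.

Step 0: x=[7.0000 13.0000] v=[0.0000 0.0000]
Step 1: x=[6.7500 13.0000] v=[-0.5000 0.0000]
Step 2: x=[6.3750 12.8750] v=[-0.7500 -0.2500]
Step 3: x=[6.0313 12.5000] v=[-0.6875 -0.7500]
Step 4: x=[5.7969 11.8907] v=[-0.4688 -1.2187]
Step 5: x=[5.6367 11.2345] v=[-0.3204 -1.3125]
Step 6: x=[5.4668 10.7794] v=[-0.3399 -0.9103]
Max displacement = 1.2206

Answer: 1.2206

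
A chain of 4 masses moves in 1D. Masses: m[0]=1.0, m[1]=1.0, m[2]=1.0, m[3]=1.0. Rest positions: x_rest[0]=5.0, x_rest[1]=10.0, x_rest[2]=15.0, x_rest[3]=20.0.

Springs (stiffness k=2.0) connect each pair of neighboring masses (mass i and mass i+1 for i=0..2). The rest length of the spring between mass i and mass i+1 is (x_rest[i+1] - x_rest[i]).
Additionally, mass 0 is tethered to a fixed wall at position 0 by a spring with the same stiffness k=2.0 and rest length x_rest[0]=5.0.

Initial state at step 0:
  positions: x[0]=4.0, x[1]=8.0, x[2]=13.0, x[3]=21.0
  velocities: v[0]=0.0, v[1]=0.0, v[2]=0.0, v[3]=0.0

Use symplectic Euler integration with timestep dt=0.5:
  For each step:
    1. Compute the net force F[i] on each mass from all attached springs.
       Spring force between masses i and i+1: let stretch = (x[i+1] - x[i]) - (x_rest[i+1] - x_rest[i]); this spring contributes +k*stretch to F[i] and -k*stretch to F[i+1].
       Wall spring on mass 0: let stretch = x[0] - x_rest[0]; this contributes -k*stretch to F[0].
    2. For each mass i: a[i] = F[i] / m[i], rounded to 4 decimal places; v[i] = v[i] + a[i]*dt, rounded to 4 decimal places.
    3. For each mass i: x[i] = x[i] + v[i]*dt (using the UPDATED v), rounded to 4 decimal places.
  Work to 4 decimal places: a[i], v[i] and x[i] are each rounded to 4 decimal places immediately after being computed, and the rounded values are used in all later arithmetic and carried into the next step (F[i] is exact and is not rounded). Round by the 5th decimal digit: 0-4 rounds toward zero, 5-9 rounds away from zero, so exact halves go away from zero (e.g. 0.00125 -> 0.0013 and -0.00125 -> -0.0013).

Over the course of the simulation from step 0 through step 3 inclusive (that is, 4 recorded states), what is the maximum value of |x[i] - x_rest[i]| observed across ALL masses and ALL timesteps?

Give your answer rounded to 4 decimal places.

Answer: 2.2500

Derivation:
Step 0: x=[4.0000 8.0000 13.0000 21.0000] v=[0.0000 0.0000 0.0000 0.0000]
Step 1: x=[4.0000 8.5000 14.5000 19.5000] v=[0.0000 1.0000 3.0000 -3.0000]
Step 2: x=[4.2500 9.7500 15.5000 18.0000] v=[0.5000 2.5000 2.0000 -3.0000]
Step 3: x=[5.1250 11.1250 14.8750 17.7500] v=[1.7500 2.7500 -1.2500 -0.5000]
Max displacement = 2.2500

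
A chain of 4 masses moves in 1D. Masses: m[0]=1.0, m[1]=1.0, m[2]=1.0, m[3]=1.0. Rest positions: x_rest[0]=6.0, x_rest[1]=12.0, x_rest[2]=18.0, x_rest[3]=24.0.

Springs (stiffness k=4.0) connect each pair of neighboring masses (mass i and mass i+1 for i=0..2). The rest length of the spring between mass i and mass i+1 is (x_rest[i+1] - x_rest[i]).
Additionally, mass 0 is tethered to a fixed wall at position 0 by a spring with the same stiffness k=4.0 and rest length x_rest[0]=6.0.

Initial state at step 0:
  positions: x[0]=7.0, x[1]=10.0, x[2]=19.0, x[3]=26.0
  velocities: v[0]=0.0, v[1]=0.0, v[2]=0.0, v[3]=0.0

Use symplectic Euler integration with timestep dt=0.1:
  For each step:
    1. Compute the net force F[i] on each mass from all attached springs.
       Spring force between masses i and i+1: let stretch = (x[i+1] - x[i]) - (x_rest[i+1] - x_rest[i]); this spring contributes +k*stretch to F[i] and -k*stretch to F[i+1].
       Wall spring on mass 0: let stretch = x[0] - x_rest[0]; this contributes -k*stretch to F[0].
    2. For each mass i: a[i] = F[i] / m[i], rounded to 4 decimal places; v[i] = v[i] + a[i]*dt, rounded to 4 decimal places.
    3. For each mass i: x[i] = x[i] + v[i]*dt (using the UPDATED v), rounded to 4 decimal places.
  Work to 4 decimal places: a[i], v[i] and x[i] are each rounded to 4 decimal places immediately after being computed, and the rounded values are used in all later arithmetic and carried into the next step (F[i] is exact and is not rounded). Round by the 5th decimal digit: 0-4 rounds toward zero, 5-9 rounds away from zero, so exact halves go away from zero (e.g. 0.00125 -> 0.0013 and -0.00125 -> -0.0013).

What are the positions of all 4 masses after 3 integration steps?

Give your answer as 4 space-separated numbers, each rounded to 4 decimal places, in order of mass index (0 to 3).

Step 0: x=[7.0000 10.0000 19.0000 26.0000] v=[0.0000 0.0000 0.0000 0.0000]
Step 1: x=[6.8400 10.2400 18.9200 25.9600] v=[-1.6000 2.4000 -0.8000 -0.4000]
Step 2: x=[6.5424 10.6912 18.7744 25.8784] v=[-2.9760 4.5120 -1.4560 -0.8160]
Step 3: x=[6.1491 11.2998 18.5896 25.7526] v=[-3.9334 6.0858 -1.8477 -1.2576]

Answer: 6.1491 11.2998 18.5896 25.7526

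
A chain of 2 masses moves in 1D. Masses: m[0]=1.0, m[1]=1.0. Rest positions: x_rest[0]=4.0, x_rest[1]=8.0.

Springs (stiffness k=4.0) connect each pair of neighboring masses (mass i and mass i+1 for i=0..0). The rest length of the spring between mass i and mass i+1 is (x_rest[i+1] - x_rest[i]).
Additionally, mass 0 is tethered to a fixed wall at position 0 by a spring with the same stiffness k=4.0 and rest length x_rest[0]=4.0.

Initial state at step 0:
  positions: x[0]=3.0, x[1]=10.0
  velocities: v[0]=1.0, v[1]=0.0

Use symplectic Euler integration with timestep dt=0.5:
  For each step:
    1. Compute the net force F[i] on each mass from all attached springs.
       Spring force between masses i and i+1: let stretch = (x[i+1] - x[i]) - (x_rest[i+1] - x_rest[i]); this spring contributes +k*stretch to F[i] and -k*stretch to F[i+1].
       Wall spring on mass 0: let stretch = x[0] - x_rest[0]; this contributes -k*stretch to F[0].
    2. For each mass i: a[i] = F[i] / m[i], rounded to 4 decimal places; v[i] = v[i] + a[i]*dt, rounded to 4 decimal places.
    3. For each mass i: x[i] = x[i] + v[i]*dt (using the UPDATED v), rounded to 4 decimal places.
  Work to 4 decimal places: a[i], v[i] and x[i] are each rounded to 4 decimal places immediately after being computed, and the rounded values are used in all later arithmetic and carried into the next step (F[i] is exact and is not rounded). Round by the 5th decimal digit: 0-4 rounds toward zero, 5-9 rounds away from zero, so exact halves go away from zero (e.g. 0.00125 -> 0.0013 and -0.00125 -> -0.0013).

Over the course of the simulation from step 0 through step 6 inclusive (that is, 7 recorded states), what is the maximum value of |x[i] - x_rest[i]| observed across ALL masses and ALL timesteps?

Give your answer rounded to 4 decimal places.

Step 0: x=[3.0000 10.0000] v=[1.0000 0.0000]
Step 1: x=[7.5000 7.0000] v=[9.0000 -6.0000]
Step 2: x=[4.0000 8.5000] v=[-7.0000 3.0000]
Step 3: x=[1.0000 9.5000] v=[-6.0000 2.0000]
Step 4: x=[5.5000 6.0000] v=[9.0000 -7.0000]
Step 5: x=[5.0000 6.0000] v=[-1.0000 0.0000]
Step 6: x=[0.5000 9.0000] v=[-9.0000 6.0000]
Max displacement = 3.5000

Answer: 3.5000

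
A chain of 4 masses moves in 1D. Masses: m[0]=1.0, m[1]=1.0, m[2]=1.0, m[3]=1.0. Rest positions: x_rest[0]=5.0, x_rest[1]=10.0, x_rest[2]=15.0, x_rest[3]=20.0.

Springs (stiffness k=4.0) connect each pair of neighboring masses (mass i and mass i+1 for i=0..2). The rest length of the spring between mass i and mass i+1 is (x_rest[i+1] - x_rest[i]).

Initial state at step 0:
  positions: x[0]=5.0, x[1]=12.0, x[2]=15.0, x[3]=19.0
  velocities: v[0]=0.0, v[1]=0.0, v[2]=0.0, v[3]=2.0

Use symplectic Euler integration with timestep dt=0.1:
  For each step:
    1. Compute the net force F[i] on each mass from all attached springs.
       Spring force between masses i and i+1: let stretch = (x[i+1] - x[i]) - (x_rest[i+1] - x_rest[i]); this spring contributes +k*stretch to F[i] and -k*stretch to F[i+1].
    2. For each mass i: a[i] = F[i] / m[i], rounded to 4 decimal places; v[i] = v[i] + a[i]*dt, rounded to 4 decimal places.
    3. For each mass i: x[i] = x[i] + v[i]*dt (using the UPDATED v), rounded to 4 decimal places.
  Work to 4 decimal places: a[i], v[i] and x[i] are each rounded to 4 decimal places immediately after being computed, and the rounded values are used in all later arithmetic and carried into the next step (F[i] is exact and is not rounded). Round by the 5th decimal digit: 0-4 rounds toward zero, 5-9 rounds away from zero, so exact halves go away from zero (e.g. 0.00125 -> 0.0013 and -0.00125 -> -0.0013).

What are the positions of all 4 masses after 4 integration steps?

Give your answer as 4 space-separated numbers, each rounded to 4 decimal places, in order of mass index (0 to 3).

Step 0: x=[5.0000 12.0000 15.0000 19.0000] v=[0.0000 0.0000 0.0000 2.0000]
Step 1: x=[5.0800 11.8400 15.0400 19.2400] v=[0.8000 -1.6000 0.4000 2.4000]
Step 2: x=[5.2304 11.5376 15.1200 19.5120] v=[1.5040 -3.0240 0.8000 2.7200]
Step 3: x=[5.4331 11.1262 15.2324 19.8083] v=[2.0269 -4.1139 1.1238 2.9632]
Step 4: x=[5.6635 10.6513 15.3636 20.1216] v=[2.3041 -4.7487 1.3117 3.1328]

Answer: 5.6635 10.6513 15.3636 20.1216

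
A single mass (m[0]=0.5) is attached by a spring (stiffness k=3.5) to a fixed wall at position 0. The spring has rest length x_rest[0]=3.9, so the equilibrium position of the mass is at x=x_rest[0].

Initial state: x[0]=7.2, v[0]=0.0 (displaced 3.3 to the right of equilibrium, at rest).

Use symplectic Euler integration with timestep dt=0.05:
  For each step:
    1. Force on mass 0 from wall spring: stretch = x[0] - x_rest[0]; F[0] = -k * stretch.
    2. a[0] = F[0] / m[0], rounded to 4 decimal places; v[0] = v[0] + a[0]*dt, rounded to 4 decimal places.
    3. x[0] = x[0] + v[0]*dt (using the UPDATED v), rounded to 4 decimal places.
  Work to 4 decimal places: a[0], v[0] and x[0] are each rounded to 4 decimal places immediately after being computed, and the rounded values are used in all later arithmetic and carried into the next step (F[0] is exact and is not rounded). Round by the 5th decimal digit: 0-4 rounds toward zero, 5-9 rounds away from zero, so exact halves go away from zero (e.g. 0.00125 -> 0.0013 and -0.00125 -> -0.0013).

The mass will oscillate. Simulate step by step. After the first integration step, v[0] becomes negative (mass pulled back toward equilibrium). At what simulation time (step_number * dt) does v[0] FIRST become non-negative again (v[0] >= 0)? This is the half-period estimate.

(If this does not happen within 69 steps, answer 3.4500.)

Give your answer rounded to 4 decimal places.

Answer: 1.2000

Derivation:
Step 0: x=[7.2000] v=[0.0000]
Step 1: x=[7.1423] v=[-1.1550]
Step 2: x=[7.0278] v=[-2.2898]
Step 3: x=[6.8586] v=[-3.3845]
Step 4: x=[6.6376] v=[-4.4200]
Step 5: x=[6.3687] v=[-5.3782]
Step 6: x=[6.0566] v=[-6.2422]
Step 7: x=[5.7068] v=[-6.9970]
Step 8: x=[5.3253] v=[-7.6294]
Step 9: x=[4.9189] v=[-8.1283]
Step 10: x=[4.4947] v=[-8.4849]
Step 11: x=[4.0601] v=[-8.6930]
Step 12: x=[3.6227] v=[-8.7490]
Step 13: x=[3.1901] v=[-8.6519]
Step 14: x=[2.7699] v=[-8.4034]
Step 15: x=[2.3695] v=[-8.0079]
Step 16: x=[1.9959] v=[-7.4722]
Step 17: x=[1.6556] v=[-6.8058]
Step 18: x=[1.3546] v=[-6.0203]
Step 19: x=[1.0981] v=[-5.1294]
Step 20: x=[0.8907] v=[-4.1487]
Step 21: x=[0.7359] v=[-3.0954]
Step 22: x=[0.6365] v=[-1.9880]
Step 23: x=[0.5942] v=[-0.8458]
Step 24: x=[0.6098] v=[0.3112]
First v>=0 after going negative at step 24, time=1.2000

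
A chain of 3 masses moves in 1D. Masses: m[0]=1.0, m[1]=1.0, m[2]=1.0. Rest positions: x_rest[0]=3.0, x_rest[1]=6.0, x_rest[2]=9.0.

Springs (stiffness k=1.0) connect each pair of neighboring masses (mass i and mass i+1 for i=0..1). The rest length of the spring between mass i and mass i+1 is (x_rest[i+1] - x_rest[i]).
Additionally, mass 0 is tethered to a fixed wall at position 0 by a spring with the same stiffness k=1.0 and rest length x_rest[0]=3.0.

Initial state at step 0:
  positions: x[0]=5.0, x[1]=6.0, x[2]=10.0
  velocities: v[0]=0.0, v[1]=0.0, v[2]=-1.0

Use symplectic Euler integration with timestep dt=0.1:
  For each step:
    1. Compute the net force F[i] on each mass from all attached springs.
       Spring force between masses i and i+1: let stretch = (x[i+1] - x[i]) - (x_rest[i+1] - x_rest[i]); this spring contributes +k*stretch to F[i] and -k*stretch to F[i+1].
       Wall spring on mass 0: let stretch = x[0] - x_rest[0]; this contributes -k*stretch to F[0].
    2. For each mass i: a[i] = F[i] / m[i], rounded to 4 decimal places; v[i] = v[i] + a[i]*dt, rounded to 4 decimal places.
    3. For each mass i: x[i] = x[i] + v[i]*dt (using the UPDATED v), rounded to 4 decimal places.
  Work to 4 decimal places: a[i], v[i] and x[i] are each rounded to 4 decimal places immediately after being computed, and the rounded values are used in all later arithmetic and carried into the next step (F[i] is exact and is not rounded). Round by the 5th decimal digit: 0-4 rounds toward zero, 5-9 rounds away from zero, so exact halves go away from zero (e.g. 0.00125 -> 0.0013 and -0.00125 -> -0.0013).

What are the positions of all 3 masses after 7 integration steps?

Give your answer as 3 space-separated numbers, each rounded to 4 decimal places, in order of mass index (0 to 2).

Answer: 4.0108 6.6567 9.1209

Derivation:
Step 0: x=[5.0000 6.0000 10.0000] v=[0.0000 0.0000 -1.0000]
Step 1: x=[4.9600 6.0300 9.8900] v=[-0.4000 0.3000 -1.1000]
Step 2: x=[4.8811 6.0879 9.7714] v=[-0.7890 0.5790 -1.1860]
Step 3: x=[4.7655 6.1706 9.6460] v=[-1.1564 0.8267 -1.2544]
Step 4: x=[4.6163 6.2740 9.5158] v=[-1.4924 1.0337 -1.3019]
Step 5: x=[4.4375 6.3932 9.3832] v=[-1.7883 1.1921 -1.3261]
Step 6: x=[4.2339 6.5228 9.2507] v=[-2.0365 1.2955 -1.3251]
Step 7: x=[4.0108 6.6567 9.1209] v=[-2.2310 1.3394 -1.2979]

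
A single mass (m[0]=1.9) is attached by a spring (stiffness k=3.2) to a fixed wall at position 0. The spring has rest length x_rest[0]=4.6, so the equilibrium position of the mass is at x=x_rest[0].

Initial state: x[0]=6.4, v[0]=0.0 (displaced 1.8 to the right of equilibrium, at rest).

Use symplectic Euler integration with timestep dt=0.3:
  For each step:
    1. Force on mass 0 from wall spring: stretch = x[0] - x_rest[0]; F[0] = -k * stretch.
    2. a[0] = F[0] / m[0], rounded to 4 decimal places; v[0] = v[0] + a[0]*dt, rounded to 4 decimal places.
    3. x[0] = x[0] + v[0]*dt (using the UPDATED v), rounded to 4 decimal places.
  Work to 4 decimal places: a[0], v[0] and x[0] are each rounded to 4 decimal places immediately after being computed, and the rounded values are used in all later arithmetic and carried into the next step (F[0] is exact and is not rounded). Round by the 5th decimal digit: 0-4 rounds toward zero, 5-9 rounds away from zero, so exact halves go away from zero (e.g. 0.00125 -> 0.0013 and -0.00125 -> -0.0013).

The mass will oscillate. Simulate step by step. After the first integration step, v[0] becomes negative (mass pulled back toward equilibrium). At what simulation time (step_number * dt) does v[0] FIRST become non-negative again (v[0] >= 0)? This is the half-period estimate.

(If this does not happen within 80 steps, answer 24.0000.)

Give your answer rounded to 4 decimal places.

Step 0: x=[6.4000] v=[0.0000]
Step 1: x=[6.1272] v=[-0.9095]
Step 2: x=[5.6229] v=[-1.6811]
Step 3: x=[4.9635] v=[-2.1979]
Step 4: x=[4.2490] v=[-2.3816]
Step 5: x=[3.5877] v=[-2.2042]
Step 6: x=[3.0799] v=[-1.6927]
Step 7: x=[2.8025] v=[-0.9246]
Step 8: x=[2.7976] v=[-0.0164]
Step 9: x=[3.0659] v=[0.8943]
First v>=0 after going negative at step 9, time=2.7000

Answer: 2.7000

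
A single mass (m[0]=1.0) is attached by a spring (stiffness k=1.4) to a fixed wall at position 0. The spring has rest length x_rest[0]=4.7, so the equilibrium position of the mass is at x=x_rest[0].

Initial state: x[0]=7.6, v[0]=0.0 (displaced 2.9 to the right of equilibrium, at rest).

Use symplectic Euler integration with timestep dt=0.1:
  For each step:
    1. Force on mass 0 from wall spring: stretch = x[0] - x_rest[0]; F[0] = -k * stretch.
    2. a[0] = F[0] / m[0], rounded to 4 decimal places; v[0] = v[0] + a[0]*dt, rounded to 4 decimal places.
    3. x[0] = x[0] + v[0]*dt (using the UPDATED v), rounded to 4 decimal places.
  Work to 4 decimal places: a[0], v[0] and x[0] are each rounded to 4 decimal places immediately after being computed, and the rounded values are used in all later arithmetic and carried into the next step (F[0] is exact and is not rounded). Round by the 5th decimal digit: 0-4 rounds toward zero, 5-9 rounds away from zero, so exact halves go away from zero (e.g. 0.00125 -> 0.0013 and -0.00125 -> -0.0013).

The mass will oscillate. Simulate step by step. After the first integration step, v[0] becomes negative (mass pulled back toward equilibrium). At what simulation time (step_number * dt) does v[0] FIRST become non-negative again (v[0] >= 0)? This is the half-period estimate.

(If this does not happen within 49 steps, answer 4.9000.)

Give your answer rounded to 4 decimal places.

Step 0: x=[7.6000] v=[0.0000]
Step 1: x=[7.5594] v=[-0.4060]
Step 2: x=[7.4788] v=[-0.8063]
Step 3: x=[7.3593] v=[-1.1953]
Step 4: x=[7.2025] v=[-1.5676]
Step 5: x=[7.0107] v=[-1.9180]
Step 6: x=[6.7866] v=[-2.2415]
Step 7: x=[6.5332] v=[-2.5336]
Step 8: x=[6.2542] v=[-2.7903]
Step 9: x=[5.9534] v=[-3.0079]
Step 10: x=[5.6351] v=[-3.1834]
Step 11: x=[5.3037] v=[-3.3143]
Step 12: x=[4.9638] v=[-3.3988]
Step 13: x=[4.6202] v=[-3.4357]
Step 14: x=[4.2778] v=[-3.4245]
Step 15: x=[3.9413] v=[-3.3654]
Step 16: x=[3.6154] v=[-3.2592]
Step 17: x=[3.3047] v=[-3.1074]
Step 18: x=[3.0135] v=[-2.9121]
Step 19: x=[2.7459] v=[-2.6760]
Step 20: x=[2.5057] v=[-2.4024]
Step 21: x=[2.2962] v=[-2.0952]
Step 22: x=[2.1203] v=[-1.7587]
Step 23: x=[1.9806] v=[-1.3975]
Step 24: x=[1.8789] v=[-1.0168]
Step 25: x=[1.8167] v=[-0.6219]
Step 26: x=[1.7949] v=[-0.2182]
Step 27: x=[1.8138] v=[0.1885]
First v>=0 after going negative at step 27, time=2.7000

Answer: 2.7000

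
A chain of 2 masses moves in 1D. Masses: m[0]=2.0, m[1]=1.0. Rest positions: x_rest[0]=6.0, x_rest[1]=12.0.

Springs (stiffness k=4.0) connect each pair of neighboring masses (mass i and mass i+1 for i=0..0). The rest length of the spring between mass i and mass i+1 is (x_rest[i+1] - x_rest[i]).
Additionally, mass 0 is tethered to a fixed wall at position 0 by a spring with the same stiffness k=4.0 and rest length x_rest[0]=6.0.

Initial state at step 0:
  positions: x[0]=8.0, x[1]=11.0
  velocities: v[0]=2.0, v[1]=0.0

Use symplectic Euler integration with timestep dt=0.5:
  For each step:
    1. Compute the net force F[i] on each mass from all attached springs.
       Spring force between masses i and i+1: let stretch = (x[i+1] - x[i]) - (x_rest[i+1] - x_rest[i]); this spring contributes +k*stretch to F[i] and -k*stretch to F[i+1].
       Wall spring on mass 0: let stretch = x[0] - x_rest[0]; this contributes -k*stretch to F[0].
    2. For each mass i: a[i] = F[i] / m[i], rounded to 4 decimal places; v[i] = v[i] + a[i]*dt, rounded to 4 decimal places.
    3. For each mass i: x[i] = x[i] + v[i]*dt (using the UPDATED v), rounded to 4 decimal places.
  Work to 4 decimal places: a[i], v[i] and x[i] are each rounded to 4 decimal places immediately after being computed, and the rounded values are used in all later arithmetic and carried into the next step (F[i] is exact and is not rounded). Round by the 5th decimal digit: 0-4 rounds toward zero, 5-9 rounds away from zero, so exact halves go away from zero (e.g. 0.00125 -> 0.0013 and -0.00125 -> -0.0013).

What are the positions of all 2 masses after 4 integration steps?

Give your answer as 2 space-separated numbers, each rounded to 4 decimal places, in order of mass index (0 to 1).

Step 0: x=[8.0000 11.0000] v=[2.0000 0.0000]
Step 1: x=[6.5000 14.0000] v=[-3.0000 6.0000]
Step 2: x=[5.5000 15.5000] v=[-2.0000 3.0000]
Step 3: x=[6.7500 13.0000] v=[2.5000 -5.0000]
Step 4: x=[7.7500 10.2500] v=[2.0000 -5.5000]

Answer: 7.7500 10.2500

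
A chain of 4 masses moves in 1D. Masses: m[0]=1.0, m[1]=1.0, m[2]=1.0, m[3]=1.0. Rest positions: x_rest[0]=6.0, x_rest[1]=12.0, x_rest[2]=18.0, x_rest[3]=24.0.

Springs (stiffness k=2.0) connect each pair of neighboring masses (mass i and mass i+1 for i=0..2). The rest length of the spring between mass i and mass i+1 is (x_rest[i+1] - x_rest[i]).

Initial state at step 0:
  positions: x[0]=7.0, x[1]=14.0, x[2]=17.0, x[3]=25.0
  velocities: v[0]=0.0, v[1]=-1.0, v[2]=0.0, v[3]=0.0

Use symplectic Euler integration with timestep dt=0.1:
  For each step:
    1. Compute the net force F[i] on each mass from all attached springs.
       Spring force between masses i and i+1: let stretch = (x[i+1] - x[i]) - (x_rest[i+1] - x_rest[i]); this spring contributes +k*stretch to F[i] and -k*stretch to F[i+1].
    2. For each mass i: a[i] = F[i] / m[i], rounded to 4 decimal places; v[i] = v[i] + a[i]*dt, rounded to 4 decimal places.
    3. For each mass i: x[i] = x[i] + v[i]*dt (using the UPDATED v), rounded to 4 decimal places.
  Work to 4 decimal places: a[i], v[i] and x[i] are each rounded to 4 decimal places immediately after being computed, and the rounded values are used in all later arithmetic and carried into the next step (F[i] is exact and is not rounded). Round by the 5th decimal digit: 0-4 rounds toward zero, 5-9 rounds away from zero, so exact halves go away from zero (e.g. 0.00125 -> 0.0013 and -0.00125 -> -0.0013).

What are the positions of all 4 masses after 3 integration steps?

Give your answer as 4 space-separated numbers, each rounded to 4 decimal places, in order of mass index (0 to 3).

Step 0: x=[7.0000 14.0000 17.0000 25.0000] v=[0.0000 -1.0000 0.0000 0.0000]
Step 1: x=[7.0200 13.8200 17.1000 24.9600] v=[0.2000 -1.8000 1.0000 -0.4000]
Step 2: x=[7.0560 13.5696 17.2916 24.8828] v=[0.3600 -2.5040 1.9160 -0.7720]
Step 3: x=[7.1023 13.2634 17.5606 24.7738] v=[0.4627 -3.0623 2.6898 -1.0902]

Answer: 7.1023 13.2634 17.5606 24.7738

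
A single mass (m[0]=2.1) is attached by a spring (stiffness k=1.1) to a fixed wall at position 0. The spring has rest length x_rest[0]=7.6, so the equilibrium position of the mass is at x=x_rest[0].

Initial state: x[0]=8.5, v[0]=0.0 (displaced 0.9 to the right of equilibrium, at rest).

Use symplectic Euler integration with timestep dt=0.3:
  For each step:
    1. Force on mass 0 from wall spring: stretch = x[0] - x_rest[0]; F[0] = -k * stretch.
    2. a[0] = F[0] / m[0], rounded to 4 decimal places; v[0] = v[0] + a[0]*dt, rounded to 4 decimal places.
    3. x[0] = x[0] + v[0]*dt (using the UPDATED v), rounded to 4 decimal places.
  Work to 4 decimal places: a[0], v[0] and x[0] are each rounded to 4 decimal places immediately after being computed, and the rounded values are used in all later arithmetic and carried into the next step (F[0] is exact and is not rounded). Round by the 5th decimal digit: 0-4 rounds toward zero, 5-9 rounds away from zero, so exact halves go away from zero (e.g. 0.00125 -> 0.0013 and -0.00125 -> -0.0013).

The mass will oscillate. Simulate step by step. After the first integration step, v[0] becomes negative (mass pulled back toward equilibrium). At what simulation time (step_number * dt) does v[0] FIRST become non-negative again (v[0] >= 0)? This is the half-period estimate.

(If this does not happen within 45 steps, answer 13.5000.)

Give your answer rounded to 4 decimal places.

Step 0: x=[8.5000] v=[0.0000]
Step 1: x=[8.4576] v=[-0.1414]
Step 2: x=[8.3747] v=[-0.2762]
Step 3: x=[8.2553] v=[-0.3979]
Step 4: x=[8.1050] v=[-0.5009]
Step 5: x=[7.9309] v=[-0.5803]
Step 6: x=[7.7412] v=[-0.6323]
Step 7: x=[7.5449] v=[-0.6545]
Step 8: x=[7.3512] v=[-0.6458]
Step 9: x=[7.1692] v=[-0.6067]
Step 10: x=[7.0075] v=[-0.5390]
Step 11: x=[6.8737] v=[-0.4459]
Step 12: x=[6.7742] v=[-0.3318]
Step 13: x=[6.7136] v=[-0.2020]
Step 14: x=[6.6948] v=[-0.0627]
Step 15: x=[6.7187] v=[0.0796]
First v>=0 after going negative at step 15, time=4.5000

Answer: 4.5000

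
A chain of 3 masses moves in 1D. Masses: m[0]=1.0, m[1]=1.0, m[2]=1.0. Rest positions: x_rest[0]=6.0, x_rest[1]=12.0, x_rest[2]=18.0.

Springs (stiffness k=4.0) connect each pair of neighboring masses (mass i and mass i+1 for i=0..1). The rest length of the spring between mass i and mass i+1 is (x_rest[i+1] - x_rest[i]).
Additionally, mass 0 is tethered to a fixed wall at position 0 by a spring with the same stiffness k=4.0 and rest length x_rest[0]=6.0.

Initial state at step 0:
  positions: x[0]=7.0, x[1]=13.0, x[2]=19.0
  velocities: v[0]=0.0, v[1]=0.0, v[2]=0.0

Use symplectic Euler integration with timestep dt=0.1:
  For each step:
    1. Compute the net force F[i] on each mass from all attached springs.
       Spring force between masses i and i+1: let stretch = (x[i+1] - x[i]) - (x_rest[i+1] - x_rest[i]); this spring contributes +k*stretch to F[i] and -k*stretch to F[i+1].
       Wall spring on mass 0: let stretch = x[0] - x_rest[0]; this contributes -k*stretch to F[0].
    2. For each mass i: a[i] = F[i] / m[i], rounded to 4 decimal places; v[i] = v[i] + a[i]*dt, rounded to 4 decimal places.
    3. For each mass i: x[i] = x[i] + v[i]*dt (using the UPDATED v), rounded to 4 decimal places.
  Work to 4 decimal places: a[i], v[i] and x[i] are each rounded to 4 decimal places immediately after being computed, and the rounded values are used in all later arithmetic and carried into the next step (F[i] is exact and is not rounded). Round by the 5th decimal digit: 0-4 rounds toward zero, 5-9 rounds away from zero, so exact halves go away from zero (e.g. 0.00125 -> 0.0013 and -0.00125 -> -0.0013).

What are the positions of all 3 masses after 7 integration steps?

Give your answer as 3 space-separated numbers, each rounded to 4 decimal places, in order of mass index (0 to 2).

Answer: 6.2217 12.8466 18.9886

Derivation:
Step 0: x=[7.0000 13.0000 19.0000] v=[0.0000 0.0000 0.0000]
Step 1: x=[6.9600 13.0000 19.0000] v=[-0.4000 0.0000 0.0000]
Step 2: x=[6.8832 12.9984 19.0000] v=[-0.7680 -0.0160 0.0000]
Step 3: x=[6.7757 12.9923 18.9999] v=[-1.0752 -0.0614 -0.0006]
Step 4: x=[6.6458 12.9778 18.9995] v=[-1.2988 -0.1450 -0.0036]
Step 5: x=[6.5034 12.9509 18.9983] v=[-1.4243 -0.2691 -0.0123]
Step 6: x=[6.3587 12.9080 18.9952] v=[-1.4467 -0.4291 -0.0313]
Step 7: x=[6.2217 12.8466 18.9886] v=[-1.3705 -0.6139 -0.0662]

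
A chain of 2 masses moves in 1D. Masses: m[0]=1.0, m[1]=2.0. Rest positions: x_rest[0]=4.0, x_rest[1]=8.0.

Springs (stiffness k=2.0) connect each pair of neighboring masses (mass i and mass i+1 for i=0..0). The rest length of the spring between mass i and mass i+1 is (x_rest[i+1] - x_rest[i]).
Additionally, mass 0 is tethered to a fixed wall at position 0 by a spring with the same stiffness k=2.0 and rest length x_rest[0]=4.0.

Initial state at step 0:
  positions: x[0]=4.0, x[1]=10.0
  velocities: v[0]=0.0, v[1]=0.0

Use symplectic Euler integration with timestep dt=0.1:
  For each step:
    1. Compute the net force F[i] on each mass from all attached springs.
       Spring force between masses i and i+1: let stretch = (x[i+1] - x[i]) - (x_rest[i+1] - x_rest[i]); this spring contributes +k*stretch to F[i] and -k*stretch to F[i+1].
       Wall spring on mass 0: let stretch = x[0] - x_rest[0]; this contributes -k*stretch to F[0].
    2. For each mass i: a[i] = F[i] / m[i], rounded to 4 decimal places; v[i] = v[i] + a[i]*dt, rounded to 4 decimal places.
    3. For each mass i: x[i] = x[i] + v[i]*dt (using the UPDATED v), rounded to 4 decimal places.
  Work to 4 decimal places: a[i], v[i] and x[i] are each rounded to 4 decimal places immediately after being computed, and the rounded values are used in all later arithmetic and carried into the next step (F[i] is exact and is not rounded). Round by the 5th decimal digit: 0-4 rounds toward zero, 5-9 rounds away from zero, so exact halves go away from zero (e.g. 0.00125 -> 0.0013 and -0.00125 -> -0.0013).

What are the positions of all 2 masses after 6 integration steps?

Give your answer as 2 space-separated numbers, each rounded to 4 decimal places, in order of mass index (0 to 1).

Step 0: x=[4.0000 10.0000] v=[0.0000 0.0000]
Step 1: x=[4.0400 9.9800] v=[0.4000 -0.2000]
Step 2: x=[4.1180 9.9406] v=[0.7800 -0.3940]
Step 3: x=[4.2301 9.8830] v=[1.1209 -0.5763]
Step 4: x=[4.3707 9.8088] v=[1.4055 -0.7416]
Step 5: x=[4.5326 9.7203] v=[1.6190 -0.8854]
Step 6: x=[4.7076 9.6199] v=[1.7500 -1.0042]

Answer: 4.7076 9.6199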